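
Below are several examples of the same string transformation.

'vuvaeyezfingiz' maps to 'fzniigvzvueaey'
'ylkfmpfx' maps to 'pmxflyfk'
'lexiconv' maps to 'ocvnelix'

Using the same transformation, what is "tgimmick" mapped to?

imkcgtmi

Looking at the pairs, the operation is to swap the front and back halves of the string, then swap each adjacent pair of characters (1↔2, 3↔4, ...).
Starting from "tgimmick": after the first operation, "micktgim"; after the second, "imkcgtmi".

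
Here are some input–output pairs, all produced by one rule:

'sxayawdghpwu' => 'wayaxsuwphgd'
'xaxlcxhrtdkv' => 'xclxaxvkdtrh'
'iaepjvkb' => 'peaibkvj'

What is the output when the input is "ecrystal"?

In each case the input is transformed by: reverse the string, then swap the front and back halves of the string.
For "ecrystal", step one produces "latsyrce"; step two turns that into "yrcelats".

yrcelats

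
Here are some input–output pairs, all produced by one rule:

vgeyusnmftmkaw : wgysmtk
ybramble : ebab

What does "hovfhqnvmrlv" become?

In each case the input is transformed by: keep every other character starting from the second (positions 2nd, 4th, 6th, ...), then move the last character to the front.
"hovfhqnvmrlv" → "ofqvrv" → "vofqvr".
(Check on "vgeyusnmftmkaw": → "gysmtkw" → "wgysmtk" ✓)

vofqvr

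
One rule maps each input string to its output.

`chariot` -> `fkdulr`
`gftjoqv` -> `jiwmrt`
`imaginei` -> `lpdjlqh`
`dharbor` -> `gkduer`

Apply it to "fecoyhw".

ihfrbk

Each output is the input with this applied: shift every letter 3 places forward in the alphabet (wrapping around), then delete the last character.
Applying both steps to "fecoyhw": "ihfrbkz", then "ihfrbk".
(Check on "gftjoqv": → "jiwmrty" → "jiwmrt" ✓)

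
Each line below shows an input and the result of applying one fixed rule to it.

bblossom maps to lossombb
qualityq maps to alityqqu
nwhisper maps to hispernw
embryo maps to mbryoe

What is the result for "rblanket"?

Rule — swap the front and back halves of the string, then move the last 2 characters to the front (rotate right by 2).
"rblanket" → "lanketrb".

lanketrb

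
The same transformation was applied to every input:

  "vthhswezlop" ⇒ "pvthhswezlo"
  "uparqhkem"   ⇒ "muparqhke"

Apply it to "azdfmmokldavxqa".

In each case the input is transformed by: move the last character to the front.
So "azdfmmokldavxqa" becomes "aazdfmmokldavxq".

aazdfmmokldavxq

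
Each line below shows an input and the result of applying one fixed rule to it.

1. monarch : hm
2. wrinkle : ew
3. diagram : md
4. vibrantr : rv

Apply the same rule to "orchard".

do

In each case the input is transformed by: move the last character to the front, then keep only the first 2 characters.
Working it through for "orchard": intermediate "dorchar", final "do".
(Check on "wrinkle": → "ewrinkl" → "ew" ✓)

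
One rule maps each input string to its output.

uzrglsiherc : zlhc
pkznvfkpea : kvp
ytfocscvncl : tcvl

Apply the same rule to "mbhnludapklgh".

The transformation: keep one character in every 3, starting at position 2 (positions 2nd, 5th, 8th, ...).
Doing the same to "mbhnludapklgh": "blal".

blal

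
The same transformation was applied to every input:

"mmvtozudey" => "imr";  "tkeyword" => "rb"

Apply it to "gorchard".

Rule — keep one character in every 3, starting at position 3 (positions 3rd, 6th, 9th, ...), then shift every letter 13 places forward in the alphabet (wrapping around) — i.e. ROT13.
For "gorchard", step one produces "ra"; step two turns that into "en".

en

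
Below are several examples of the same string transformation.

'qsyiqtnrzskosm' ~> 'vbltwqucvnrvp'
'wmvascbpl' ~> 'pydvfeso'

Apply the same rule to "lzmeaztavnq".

cphdcwdyqt

Looking at the pairs, the operation is to delete the first character, then shift every letter 3 places forward in the alphabet (wrapping around).
Working it through for "lzmeaztavnq": intermediate "zmeaztavnq", final "cphdcwdyqt".
(Check on "wmvascbpl": → "mvascbpl" → "pydvfeso" ✓)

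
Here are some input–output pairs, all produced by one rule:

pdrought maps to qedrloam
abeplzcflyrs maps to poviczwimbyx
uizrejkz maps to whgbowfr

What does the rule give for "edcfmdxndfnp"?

Each output is the input with this applied: shift every letter 3 places backward in the alphabet (wrapping around), then reverse the string.
Starting from "edcfmdxndfnp": after the first operation, "bazcjaukackm"; after the second, "mkcakuajczab".

mkcakuajczab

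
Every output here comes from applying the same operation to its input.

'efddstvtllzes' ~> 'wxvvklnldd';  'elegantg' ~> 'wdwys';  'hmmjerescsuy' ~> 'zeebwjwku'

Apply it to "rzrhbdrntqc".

Rule — shift every letter 8 places backward in the alphabet (wrapping around), then delete the last 3 characters.
"rzrhbdrntqc" → "jrjztvjfliu" → "jrjztvjf".

jrjztvjf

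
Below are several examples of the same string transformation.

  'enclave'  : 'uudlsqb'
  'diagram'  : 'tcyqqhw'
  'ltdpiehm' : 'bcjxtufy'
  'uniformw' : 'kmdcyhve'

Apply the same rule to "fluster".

The rule is to take characters alternately from the front and the back (1st, last, 2nd, 2nd-last, ...), then shift every letter 10 places backward in the alphabet (wrapping around).
Starting from "fluster": after the first operation, "frleuts"; after the second, "vhbukji".

vhbukji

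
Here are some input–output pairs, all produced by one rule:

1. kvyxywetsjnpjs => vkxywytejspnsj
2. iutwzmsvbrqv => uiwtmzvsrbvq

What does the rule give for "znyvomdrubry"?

nzvymordbuyr

Each output is the input with this applied: swap each adjacent pair of characters (1↔2, 3↔4, ...).
For "znyvomdrubry" the result is "nzvymordbuyr".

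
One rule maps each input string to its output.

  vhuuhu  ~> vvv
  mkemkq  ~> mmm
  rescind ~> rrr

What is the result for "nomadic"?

The transformation: repeat every character 3 times, then keep only the first 3 characters.
Doing the same to "nomadic": "nnn".

nnn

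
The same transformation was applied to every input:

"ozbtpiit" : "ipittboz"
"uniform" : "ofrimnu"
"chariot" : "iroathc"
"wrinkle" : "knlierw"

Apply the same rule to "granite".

intaerg

In each case the input is transformed by: move the last 3 characters to the front (rotate right by 3), then take characters alternately from the front and the back (1st, last, 2nd, 2nd-last, ...).
On "granite" that produces "intaerg".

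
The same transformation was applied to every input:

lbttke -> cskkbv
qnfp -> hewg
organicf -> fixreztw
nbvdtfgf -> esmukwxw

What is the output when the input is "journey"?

aflievp

What's happening: shift every letter 9 places backward in the alphabet (wrapping around).
So "journey" becomes "aflievp".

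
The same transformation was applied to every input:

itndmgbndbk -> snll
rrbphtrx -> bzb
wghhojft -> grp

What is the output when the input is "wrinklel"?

Each output is the input with this applied: keep one character in every 3, starting at position 1 (positions 1st, 4th, 7th, ...), then shift every letter 10 places forward in the alphabet (wrapping around).
Applying both steps to "wrinklel": "wne", then "gxo".
(Check on "itndmgbndbk": → "idbb" → "snll" ✓)

gxo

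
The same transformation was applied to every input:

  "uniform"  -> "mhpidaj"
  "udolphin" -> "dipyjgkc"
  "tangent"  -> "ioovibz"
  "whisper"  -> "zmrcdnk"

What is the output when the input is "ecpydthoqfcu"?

xpzxktyocjla

What's happening: move the last 2 characters to the front (rotate right by 2), then shift every letter 5 places backward in the alphabet (wrapping around).
Starting from "ecpydthoqfcu": after the first operation, "cuecpydthoqf"; after the second, "xpzxktyocjla".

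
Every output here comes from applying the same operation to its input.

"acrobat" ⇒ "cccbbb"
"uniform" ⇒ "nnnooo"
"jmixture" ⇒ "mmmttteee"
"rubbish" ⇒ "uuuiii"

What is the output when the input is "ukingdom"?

kkkgggmmm

Looking at the pairs, the operation is to keep one character in every 3, starting at position 2 (positions 2nd, 5th, 8th, ...), then repeat every character 3 times.
Starting from "ukingdom": after the first operation, "kgm"; after the second, "kkkgggmmm".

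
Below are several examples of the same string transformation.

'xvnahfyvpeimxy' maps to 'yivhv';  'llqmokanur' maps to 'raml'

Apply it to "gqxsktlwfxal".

The transformation: reverse the string, then keep one character in every 3, starting at position 1 (positions 1st, 4th, 7th, ...).
Applying both steps to "gqxsktlwfxal": "laxfwltksxqg", then "lftx".
(Check on "xvnahfyvpeimxy": → "yxmiepvyfhanvx" → "yivhv" ✓)

lftx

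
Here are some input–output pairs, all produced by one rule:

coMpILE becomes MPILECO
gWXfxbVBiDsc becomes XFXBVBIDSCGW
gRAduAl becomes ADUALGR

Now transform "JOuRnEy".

URNEYJO

Each output is the input with this applied: move the first 2 characters to the end (rotate left by 2), then convert every letter to uppercase.
Applying both steps to "JOuRnEy": "uRnEyJO", then "URNEYJO".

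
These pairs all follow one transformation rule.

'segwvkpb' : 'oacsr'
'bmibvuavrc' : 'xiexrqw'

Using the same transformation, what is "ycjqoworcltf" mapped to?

uyfmkskny

Rule — shift every letter 4 places backward in the alphabet (wrapping around), then delete the last 3 characters.
On "ycjqoworcltf": the first step gives "uyfmksknyhpb", and the second then gives "uyfmkskny".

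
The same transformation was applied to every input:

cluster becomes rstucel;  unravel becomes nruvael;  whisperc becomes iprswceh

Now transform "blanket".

klntabe

Each output is the input with this applied: sort the characters into alphabetical order, then move the first 3 characters to the end (rotate left by 3).
Working it through for "blanket": intermediate "abeklnt", final "klntabe".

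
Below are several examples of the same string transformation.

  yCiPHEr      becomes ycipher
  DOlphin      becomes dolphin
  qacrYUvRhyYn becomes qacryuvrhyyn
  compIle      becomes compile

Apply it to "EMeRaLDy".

emeraldy

Looking at the pairs, the operation is to convert every letter to lowercase.
Applying that to "EMeRaLDy" gives "emeraldy".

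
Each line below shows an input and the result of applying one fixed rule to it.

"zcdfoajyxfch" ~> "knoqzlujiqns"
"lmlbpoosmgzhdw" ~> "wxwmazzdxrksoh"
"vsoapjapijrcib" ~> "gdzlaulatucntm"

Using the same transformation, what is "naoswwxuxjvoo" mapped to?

ylzdhhifiugzz

Looking at the pairs, the operation is to shift every letter 11 places forward in the alphabet (wrapping around).
Applying that to "naoswwxuxjvoo" gives "ylzdhhifiugzz".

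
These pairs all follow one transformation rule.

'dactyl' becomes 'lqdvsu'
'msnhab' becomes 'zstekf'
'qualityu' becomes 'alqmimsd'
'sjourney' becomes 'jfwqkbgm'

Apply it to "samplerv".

The pattern: shift every letter 8 places backward in the alphabet (wrapping around), then swap the front and back halves of the string.
On "samplerv": the first step gives "ksehdwjn", and the second then gives "dwjnkseh".
(Check on "dactyl": → "vsulqd" → "lqdvsu" ✓)

dwjnkseh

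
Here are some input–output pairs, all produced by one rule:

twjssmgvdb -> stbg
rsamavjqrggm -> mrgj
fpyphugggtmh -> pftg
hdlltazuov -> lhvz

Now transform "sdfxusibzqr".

What's happening: keep one character in every 3, starting at position 1 (positions 1st, 4th, 7th, ...), then swap each adjacent pair of characters (1↔2, 3↔4, ...).
Doing the same to "sdfxusibzqr": "xsqi".

xsqi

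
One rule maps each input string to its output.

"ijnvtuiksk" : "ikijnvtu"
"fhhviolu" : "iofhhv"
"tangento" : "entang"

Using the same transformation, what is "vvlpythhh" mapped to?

thvvlpy

Looking at the pairs, the operation is to delete the last 2 characters, then move the last 2 characters to the front (rotate right by 2).
On "vvlpythhh" that produces "thvvlpy".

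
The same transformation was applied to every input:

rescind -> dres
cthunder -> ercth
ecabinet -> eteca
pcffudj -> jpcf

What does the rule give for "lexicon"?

Looking at the pairs, the operation is to move the first 3 characters to the end (rotate left by 3), then delete the first 3 characters.
Starting from "lexicon": after the first operation, "iconlex"; after the second, "nlex".

nlex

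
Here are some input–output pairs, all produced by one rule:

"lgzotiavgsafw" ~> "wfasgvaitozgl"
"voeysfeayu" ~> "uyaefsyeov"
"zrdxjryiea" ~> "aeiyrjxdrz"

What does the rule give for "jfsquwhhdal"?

ladhhwuqsfj

The pattern: reverse the string.
So "jfsquwhhdal" becomes "ladhhwuqsfj".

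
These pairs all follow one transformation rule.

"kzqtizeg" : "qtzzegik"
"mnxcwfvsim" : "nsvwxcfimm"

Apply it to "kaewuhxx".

uwxxaehk

The rule is to sort the characters into alphabetical order, then swap the front and back halves of the string.
On "kaewuhxx": the first step gives "aehkuwxx", and the second then gives "uwxxaehk".
(Check on "mnxcwfvsim": → "cfimmnsvwx" → "nsvwxcfimm" ✓)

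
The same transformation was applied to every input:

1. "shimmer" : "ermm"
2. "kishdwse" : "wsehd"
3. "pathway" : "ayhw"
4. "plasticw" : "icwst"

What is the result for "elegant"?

ntga

Rule — delete the first 3 characters, then move the first 2 characters to the end (rotate left by 2).
For "elegant", step one produces "gant"; step two turns that into "ntga".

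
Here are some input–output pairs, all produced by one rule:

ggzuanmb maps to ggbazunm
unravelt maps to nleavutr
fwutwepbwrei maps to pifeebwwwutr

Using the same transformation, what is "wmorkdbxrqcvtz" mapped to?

qomkdcbzxwvtrr

Rule — sort the characters into reverse alphabetical order, then swap the front and back halves of the string.
Working it through for "wmorkdbxrqcvtz": intermediate "zxwvtrrqomkdcb", final "qomkdcbzxwvtrr".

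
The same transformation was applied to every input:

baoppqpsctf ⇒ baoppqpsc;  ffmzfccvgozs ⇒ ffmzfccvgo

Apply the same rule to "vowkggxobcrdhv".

In each case the input is transformed by: delete the last 2 characters.
Applying that to "vowkggxobcrdhv" gives "vowkggxobcrd".

vowkggxobcrd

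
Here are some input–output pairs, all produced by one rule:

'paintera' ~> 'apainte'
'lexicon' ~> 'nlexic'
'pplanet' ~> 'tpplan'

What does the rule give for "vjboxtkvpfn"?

nvjboxtkvp

Looking at the pairs, the operation is to move the last 2 characters to the front (rotate right by 2), then delete the first character.
On "vjboxtkvpfn": the first step gives "fnvjboxtkvp", and the second then gives "nvjboxtkvp".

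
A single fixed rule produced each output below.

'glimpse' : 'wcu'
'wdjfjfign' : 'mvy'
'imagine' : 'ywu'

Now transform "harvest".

In each case the input is transformed by: keep one character in every 3, starting at position 1 (positions 1st, 4th, 7th, ...), then shift every letter 10 places backward in the alphabet (wrapping around).
So "harvest" becomes "xlj".

xlj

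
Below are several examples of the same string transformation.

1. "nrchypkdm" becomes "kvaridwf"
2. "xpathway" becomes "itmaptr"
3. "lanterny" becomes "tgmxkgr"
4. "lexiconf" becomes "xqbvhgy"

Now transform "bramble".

ktfuex

Looking at the pairs, the operation is to delete the first character, then shift every letter 7 places backward in the alphabet (wrapping around).
For "bramble", step one produces "ramble"; step two turns that into "ktfuex".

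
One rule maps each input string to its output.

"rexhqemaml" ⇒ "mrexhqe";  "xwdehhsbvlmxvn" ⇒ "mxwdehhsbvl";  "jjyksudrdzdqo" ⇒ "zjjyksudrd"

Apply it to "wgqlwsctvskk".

What's happening: delete the last 3 characters, then move the last character to the front.
So "wgqlwsctvskk" becomes "vwgqlwsct".

vwgqlwsct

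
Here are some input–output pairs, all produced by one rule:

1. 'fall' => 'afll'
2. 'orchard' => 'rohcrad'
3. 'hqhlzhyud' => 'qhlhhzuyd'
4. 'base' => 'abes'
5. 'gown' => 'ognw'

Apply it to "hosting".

The rule is to swap each adjacent pair of characters (1↔2, 3↔4, ...).
So "hosting" becomes "ohtsnig".

ohtsnig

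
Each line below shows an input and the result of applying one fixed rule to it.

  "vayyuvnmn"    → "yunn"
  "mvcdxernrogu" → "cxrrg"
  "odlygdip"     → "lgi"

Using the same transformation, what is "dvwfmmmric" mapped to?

Each output is the input with this applied: delete the first 2 characters, then keep every other character starting from the first (positions 1st, 3rd, 5th, ...).
On "dvwfmmmric": the first step gives "wfmmmric", and the second then gives "wmmi".

wmmi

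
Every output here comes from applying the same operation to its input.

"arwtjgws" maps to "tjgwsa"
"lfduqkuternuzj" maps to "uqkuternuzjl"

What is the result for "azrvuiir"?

vuiira

What's happening: move the first 3 characters to the end (rotate left by 3), then delete the last 2 characters.
"azrvuiir" → "vuiirazr" → "vuiira".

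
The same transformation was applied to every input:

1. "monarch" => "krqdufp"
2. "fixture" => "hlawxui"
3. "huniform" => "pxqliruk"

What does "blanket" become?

The rule is to swap the first and last characters, then shift every letter 3 places forward in the alphabet (wrapping around).
For "blanket", step one produces "tlankeb"; step two turns that into "wodqnhe".

wodqnhe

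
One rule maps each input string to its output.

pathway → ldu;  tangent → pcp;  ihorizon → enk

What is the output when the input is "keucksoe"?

Rule — keep one character in every 3, starting at position 1 (positions 1st, 4th, 7th, ...), then shift every letter 4 places backward in the alphabet (wrapping around).
"keucksoe" → "kco" → "gyk".
(Check on "ihorizon": → "iro" → "enk" ✓)

gyk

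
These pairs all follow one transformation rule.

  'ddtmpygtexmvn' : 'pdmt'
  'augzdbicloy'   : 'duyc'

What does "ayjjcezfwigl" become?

What's happening: keep one character in every 3, starting at position 2 (positions 2nd, 5th, 8th, ...), then swap each adjacent pair of characters (1↔2, 3↔4, ...).
On "ayjjcezfwigl": the first step gives "ycfg", and the second then gives "cygf".

cygf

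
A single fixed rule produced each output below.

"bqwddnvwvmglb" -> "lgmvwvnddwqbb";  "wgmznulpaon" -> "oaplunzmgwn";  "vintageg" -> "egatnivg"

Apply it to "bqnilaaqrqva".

The rule is to move the last character to the front, then reverse the string.
Starting from "bqnilaaqrqva": after the first operation, "abqnilaaqrqv"; after the second, "vqrqaalinqba".

vqrqaalinqba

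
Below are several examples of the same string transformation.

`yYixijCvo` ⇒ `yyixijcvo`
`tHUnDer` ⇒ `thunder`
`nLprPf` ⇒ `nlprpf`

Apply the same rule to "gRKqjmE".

grkqjme

Rule — convert every letter to lowercase.
On "gRKqjmE" that produces "grkqjme".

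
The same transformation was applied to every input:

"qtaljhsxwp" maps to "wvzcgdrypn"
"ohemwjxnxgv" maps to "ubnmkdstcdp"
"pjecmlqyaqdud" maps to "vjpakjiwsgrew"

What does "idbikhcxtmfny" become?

The pattern: take characters alternately from the front and the back (1st, last, 2nd, 2nd-last, ...), then shift every letter 6 places forward in the alphabet (wrapping around).
Starting from "idbikhcxtmfny": after the first operation, "iydnbfimkthxc"; after the second, "oejthlosqzndi".

oejthlosqzndi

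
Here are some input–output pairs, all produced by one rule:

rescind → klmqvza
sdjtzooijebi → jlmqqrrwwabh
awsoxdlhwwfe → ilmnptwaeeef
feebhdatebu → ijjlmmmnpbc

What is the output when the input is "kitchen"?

kmpqsvb

The transformation: sort the characters into alphabetical order, then shift every letter 8 places forward in the alphabet (wrapping around).
"kitchen" → "cehiknt" → "kmpqsvb".
(Check on "feebhdatebu": → "abbdeeefhtu" → "ijjlmmmnpbc" ✓)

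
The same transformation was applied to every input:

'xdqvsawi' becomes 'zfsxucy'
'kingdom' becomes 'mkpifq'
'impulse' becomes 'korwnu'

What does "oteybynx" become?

The pattern: delete the last character, then shift every letter 2 places forward in the alphabet (wrapping around).
For "oteybynx", step one produces "oteybyn"; step two turns that into "qvgadap".
(Check on "impulse": → "impuls" → "korwnu" ✓)

qvgadap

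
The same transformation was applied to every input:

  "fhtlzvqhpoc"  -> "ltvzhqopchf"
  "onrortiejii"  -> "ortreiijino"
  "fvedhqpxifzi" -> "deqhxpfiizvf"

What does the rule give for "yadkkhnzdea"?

Looking at the pairs, the operation is to swap each adjacent pair of characters (1↔2, 3↔4, ...), then move the first 2 characters to the end (rotate left by 2).
Working it through for "yadkkhnzdea": intermediate "aykdhkzneda", final "kdhkznedaay".

kdhkznedaay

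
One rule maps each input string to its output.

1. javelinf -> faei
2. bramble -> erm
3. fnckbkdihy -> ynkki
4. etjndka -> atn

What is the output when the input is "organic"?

Looking at the pairs, the operation is to move the last 2 characters to the front (rotate right by 2), then keep every other character starting from the second (positions 2nd, 4th, 6th, ...).
Starting from "organic": after the first operation, "icorgan"; after the second, "cra".

cra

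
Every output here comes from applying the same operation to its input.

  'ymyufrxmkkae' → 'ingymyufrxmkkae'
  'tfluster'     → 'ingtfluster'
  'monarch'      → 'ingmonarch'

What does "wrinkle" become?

ingwrinkle

Looking at the pairs, the operation is to prepend "ing".
For "wrinkle" the result is "ingwrinkle".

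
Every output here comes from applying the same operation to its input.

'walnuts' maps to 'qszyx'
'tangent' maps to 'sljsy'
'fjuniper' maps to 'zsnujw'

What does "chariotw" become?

fwntyb

What's happening: shift every letter 5 places forward in the alphabet (wrapping around), then delete the first 2 characters.
On "chariotw": the first step gives "hmfwntyb", and the second then gives "fwntyb".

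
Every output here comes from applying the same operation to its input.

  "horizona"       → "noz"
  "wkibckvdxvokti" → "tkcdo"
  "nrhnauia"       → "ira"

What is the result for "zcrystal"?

acs

In each case the input is transformed by: move the last 3 characters to the front (rotate right by 3), then keep one character in every 3, starting at position 2 (positions 2nd, 5th, 8th, ...).
On "zcrystal": the first step gives "talzcrys", and the second then gives "acs".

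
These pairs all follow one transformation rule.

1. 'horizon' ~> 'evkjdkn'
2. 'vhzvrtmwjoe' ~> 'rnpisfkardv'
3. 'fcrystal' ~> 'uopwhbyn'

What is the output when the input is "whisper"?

Looking at the pairs, the operation is to move the first 3 characters to the end (rotate left by 3), then shift every letter 4 places backward in the alphabet (wrapping around).
Working it through for "whisper": intermediate "sperwhi", final "olansde".

olansde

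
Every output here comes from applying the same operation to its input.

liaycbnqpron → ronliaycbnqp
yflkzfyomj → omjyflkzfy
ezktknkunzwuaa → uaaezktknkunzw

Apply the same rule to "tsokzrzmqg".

mqgtsokzrz

The transformation: move the last 3 characters to the front (rotate right by 3).
So "tsokzrzmqg" becomes "mqgtsokzrz".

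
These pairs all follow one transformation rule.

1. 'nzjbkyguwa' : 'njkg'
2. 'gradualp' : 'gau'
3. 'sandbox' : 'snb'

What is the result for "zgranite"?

In each case the input is transformed by: delete the last 2 characters, then keep every other character starting from the first (positions 1st, 3rd, 5th, ...).
Starting from "zgranite": after the first operation, "zgrani"; after the second, "zrn".

zrn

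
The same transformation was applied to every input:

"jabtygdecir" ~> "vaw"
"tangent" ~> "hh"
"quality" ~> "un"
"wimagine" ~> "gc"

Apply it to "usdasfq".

xz

Each output is the input with this applied: shift every letter 6 places backward in the alphabet (wrapping around), then keep one character in every 3, starting at position 3 (positions 3rd, 6th, 9th, ...).
"usdasfq" → "omxumzk" → "xz".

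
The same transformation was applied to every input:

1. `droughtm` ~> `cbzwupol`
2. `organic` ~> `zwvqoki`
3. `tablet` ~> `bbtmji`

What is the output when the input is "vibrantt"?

dbbzvqji

In each case the input is transformed by: sort the characters into reverse alphabetical order, then shift every letter 8 places forward in the alphabet (wrapping around).
Applying that to "vibrantt" gives "dbbzvqji".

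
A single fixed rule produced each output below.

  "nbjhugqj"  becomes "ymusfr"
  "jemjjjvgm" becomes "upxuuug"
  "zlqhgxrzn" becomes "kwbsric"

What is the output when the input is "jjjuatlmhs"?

uuuflewx

The transformation: shift every letter 11 places forward in the alphabet (wrapping around), then delete the last 2 characters.
"jjjuatlmhs" → "uuuflewx".
(Check on "zlqhgxrzn": → "kwbsricky" → "kwbsric" ✓)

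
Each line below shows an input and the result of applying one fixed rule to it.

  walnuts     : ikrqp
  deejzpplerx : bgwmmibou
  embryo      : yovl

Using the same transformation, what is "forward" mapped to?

Looking at the pairs, the operation is to shift every letter 3 places backward in the alphabet (wrapping around), then delete the first 2 characters.
"forward" → "clotxoa" → "otxoa".

otxoa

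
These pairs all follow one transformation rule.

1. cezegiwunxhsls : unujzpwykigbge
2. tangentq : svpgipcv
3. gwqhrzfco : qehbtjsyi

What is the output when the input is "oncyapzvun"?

pwxbrcaepq

The rule is to reverse the string, then shift every letter 2 places forward in the alphabet (wrapping around).
Applying both steps to "oncyapzvun": "nuvzpaycno", then "pwxbrcaepq".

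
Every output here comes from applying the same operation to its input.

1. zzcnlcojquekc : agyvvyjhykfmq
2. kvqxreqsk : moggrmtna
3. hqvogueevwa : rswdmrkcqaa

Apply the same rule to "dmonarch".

nydzikjw

In each case the input is transformed by: shift every letter 4 places backward in the alphabet (wrapping around), then move the last 3 characters to the front (rotate right by 3).
Applying both steps to "dmonarch": "zikjwnyd", then "nydzikjw".
(Check on "hqvogueevwa": → "dmrkcqaarsw" → "rswdmrkcqaa" ✓)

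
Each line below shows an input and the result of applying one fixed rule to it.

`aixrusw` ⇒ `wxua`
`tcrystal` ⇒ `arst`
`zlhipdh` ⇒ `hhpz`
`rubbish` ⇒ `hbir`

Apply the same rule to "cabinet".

Looking at the pairs, the operation is to keep every other character starting from the first (positions 1st, 3rd, 5th, ...), then swap the first and last characters.
On "cabinet": the first step gives "cbnt", and the second then gives "tbnc".
(Check on "aixrusw": → "axuw" → "wxua" ✓)

tbnc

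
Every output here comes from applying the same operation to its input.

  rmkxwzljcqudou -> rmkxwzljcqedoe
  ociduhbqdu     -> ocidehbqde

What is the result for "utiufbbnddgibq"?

etiefbbnddgibq

Looking at the pairs, the operation is to replace every "u" with "e".
Doing the same to "utiufbbnddgibq": "etiefbbnddgibq".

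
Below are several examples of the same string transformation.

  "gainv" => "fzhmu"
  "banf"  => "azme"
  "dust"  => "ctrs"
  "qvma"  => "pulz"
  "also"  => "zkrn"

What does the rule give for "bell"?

In each case the input is transformed by: shift every letter 1 place backward in the alphabet (wrapping around).
"bell" → "adkk".

adkk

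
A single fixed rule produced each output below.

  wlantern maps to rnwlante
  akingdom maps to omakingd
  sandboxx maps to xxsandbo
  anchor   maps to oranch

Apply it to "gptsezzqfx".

Rule — move the last 2 characters to the front (rotate right by 2).
Applying that to "gptsezzqfx" gives "fxgptsezzq".

fxgptsezzq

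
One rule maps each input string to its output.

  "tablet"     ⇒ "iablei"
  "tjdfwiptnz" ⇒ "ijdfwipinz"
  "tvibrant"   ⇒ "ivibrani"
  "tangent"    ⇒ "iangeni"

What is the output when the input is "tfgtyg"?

ifgiyg

Rule — replace every "t" with "i".
Applying that to "tfgtyg" gives "ifgiyg".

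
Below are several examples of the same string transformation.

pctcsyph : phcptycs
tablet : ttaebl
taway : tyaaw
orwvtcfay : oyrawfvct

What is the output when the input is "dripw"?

dwrpi

Looking at the pairs, the operation is to take characters alternately from the front and the back (1st, last, 2nd, 2nd-last, ...).
Applying that to "dripw" gives "dwrpi".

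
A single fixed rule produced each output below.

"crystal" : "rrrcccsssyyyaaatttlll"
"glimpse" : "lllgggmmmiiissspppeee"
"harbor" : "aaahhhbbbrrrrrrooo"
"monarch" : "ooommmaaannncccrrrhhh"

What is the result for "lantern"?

aaallltttnnnrrreeennn

What's happening: swap each adjacent pair of characters (1↔2, 3↔4, ...), then repeat every character 3 times.
For "lantern", step one produces "altnren"; step two turns that into "aaallltttnnnrrreeennn".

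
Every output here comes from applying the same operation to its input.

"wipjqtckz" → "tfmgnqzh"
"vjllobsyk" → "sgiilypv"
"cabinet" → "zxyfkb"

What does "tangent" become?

qxkdbk

Rule — delete the last character, then shift every letter 3 places backward in the alphabet (wrapping around).
Starting from "tangent": after the first operation, "tangen"; after the second, "qxkdbk".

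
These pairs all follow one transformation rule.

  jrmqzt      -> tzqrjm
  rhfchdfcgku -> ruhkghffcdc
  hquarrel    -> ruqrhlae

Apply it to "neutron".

tuornne

The pattern: sort the characters into reverse alphabetical order, then swap each adjacent pair of characters (1↔2, 3↔4, ...).
"neutron" → "utronne" → "tuornne".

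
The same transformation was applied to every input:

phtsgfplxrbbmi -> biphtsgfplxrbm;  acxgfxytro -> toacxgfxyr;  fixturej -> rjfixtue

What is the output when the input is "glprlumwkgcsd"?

cdglprlumwkgs

The rule is to move the last 2 characters to the front (rotate right by 2), then swap the first and last characters.
"glprlumwkgcsd" → "sdglprlumwkgc" → "cdglprlumwkgs".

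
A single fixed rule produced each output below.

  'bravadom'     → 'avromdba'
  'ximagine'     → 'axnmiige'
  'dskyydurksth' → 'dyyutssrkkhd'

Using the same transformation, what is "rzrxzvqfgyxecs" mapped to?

The rule is to sort the characters into reverse alphabetical order, then move the last character to the front.
On "rzrxzvqfgyxecs": the first step gives "zzyxxvsrrqgfec", and the second then gives "czzyxxvsrrqgfe".
(Check on "bravadom": → "vromdbaa" → "avromdba" ✓)

czzyxxvsrrqgfe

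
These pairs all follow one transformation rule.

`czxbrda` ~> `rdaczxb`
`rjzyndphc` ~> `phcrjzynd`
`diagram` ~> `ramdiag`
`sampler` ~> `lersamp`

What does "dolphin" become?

In each case the input is transformed by: move the last 3 characters to the front (rotate right by 3).
So "dolphin" becomes "hindolp".

hindolp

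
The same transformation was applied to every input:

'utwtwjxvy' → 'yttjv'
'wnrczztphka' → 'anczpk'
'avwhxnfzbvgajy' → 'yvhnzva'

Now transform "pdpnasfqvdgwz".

zdnsqdw

The rule is to move the last character to the front, then keep every other character starting from the first (positions 1st, 3rd, 5th, ...).
For "pdpnasfqvdgwz", step one produces "zpdpnasfqvdgw"; step two turns that into "zdnsqdw".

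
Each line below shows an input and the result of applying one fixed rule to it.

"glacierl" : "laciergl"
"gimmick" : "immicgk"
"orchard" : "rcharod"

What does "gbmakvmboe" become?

In each case the input is transformed by: swap the first and last characters, then move the first character to the end.
Working it through for "gbmakvmboe": intermediate "ebmakvmbog", final "bmakvmboge".

bmakvmboge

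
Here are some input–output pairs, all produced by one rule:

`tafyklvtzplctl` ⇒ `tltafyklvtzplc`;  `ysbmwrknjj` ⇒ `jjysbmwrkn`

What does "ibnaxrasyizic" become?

icibnaxrasyiz

The transformation: move the last 2 characters to the front (rotate right by 2).
Applying that to "ibnaxrasyizic" gives "icibnaxrasyiz".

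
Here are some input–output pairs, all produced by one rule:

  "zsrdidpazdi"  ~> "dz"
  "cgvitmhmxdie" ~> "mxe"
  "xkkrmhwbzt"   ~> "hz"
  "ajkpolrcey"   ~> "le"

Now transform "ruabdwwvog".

The pattern: delete the first 3 characters, then keep one character in every 3, starting at position 3 (positions 3rd, 6th, 9th, ...).
On "ruabdwwvog": the first step gives "bdwwvog", and the second then gives "wo".
(Check on "xkkrmhwbzt": → "rmhwbzt" → "hz" ✓)

wo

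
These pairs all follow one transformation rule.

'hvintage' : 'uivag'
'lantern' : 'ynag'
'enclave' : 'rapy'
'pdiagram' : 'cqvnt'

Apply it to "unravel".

haen

The pattern: delete the last 3 characters, then shift every letter 13 places forward in the alphabet (wrapping around) — i.e. ROT13.
Applying both steps to "unravel": "unra", then "haen".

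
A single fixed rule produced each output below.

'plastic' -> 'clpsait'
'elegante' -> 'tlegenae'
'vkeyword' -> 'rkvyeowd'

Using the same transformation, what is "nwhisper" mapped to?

ewnihpsr

The transformation: swap each adjacent pair of characters (1↔2, 3↔4, ...), then move the last character to the front.
Applying both steps to "nwhisper": "wnihpsre", then "ewnihpsr".
(Check on "elegante": → "legenaet" → "tlegenae" ✓)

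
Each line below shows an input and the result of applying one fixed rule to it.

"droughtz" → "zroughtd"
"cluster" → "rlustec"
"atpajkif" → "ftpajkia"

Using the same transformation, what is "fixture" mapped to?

Each output is the input with this applied: swap the first and last characters.
"fixture" → "eixturf".

eixturf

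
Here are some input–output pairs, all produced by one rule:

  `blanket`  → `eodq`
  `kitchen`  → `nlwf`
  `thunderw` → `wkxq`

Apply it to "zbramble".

The rule is to shift every letter 3 places forward in the alphabet (wrapping around), then keep only the first 4 characters.
"zbramble" → "ceudpeoh" → "ceud".

ceud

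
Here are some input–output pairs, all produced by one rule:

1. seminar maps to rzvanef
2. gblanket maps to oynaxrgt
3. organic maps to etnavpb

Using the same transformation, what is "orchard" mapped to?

epuneqb

The rule is to move the first character to the end, then shift every letter 13 places forward in the alphabet (wrapping around) — i.e. ROT13.
Starting from "orchard": after the first operation, "rchardo"; after the second, "epuneqb".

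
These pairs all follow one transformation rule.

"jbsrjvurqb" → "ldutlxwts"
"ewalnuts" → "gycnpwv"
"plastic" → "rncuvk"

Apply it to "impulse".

The pattern: delete the last character, then shift every letter 2 places forward in the alphabet (wrapping around).
Applying both steps to "impulse": "impuls", then "korwnu".

korwnu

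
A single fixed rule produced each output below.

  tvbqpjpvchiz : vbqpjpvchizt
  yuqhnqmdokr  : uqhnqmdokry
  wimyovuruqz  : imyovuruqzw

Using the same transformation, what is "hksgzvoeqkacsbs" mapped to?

Each output is the input with this applied: move the first character to the end.
"hksgzvoeqkacsbs" → "ksgzvoeqkacsbsh".

ksgzvoeqkacsbsh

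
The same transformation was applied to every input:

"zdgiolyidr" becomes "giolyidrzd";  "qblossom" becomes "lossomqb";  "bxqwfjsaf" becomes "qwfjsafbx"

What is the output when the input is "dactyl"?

In each case the input is transformed by: move the first 2 characters to the end (rotate left by 2).
"dactyl" → "ctylda".

ctylda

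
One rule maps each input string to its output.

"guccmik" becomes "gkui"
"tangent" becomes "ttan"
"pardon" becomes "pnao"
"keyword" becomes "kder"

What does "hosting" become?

hgon

What's happening: take characters alternately from the front and the back (1st, last, 2nd, 2nd-last, ...), then keep only the first 4 characters.
Starting from "hosting": after the first operation, "hgonsit"; after the second, "hgon".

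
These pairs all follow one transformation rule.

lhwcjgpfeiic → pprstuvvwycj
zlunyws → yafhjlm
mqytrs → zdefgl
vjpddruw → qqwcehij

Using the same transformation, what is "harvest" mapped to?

nruefgi

The pattern: sort the characters into alphabetical order, then shift every letter 13 places forward in the alphabet (wrapping around) — i.e. ROT13.
Working it through for "harvest": intermediate "aehrstv", final "nruefgi".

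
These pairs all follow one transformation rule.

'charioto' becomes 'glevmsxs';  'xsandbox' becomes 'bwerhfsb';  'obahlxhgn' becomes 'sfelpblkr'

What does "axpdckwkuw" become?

ebthgoaoya

The transformation: shift every letter 4 places forward in the alphabet (wrapping around).
So "axpdckwkuw" becomes "ebthgoaoya".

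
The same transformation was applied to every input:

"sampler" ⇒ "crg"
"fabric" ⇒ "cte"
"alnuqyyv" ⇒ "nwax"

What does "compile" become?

qrn

What's happening: shift every letter 2 places forward in the alphabet (wrapping around), then keep every other character starting from the second (positions 2nd, 4th, 6th, ...).
Starting from "compile": after the first operation, "eqorkng"; after the second, "qrn".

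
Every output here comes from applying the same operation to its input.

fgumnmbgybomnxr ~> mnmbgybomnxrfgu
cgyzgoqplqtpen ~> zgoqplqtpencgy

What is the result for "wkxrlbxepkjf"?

The pattern: move the first 3 characters to the end (rotate left by 3).
So "wkxrlbxepkjf" becomes "rlbxepkjfwkx".

rlbxepkjfwkx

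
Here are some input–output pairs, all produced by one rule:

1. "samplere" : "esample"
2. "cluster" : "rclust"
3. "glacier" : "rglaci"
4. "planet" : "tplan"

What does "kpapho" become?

The transformation: move the last 2 characters to the front (rotate right by 2), then delete the first character.
Applying both steps to "kpapho": "hokpap", then "okpap".
(Check on "samplere": → "resample" → "esample" ✓)

okpap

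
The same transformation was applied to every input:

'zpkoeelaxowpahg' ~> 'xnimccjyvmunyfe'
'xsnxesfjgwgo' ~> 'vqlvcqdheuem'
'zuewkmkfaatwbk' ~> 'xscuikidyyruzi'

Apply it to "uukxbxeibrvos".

ssivzvcgzptmq

Looking at the pairs, the operation is to shift every letter 2 places backward in the alphabet (wrapping around).
Applying that to "uukxbxeibrvos" gives "ssivzvcgzptmq".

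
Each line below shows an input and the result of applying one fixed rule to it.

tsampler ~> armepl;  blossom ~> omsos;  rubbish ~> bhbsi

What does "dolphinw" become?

lwpnhi

In each case the input is transformed by: delete the first 2 characters, then take characters alternately from the front and the back (1st, last, 2nd, 2nd-last, ...).
On "dolphinw": the first step gives "lphinw", and the second then gives "lwpnhi".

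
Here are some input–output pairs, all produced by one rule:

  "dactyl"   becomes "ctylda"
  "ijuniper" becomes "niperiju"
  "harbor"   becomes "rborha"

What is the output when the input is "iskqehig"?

qehigisk

Each output is the input with this applied: move the last character to the front, then swap the front and back halves of the string.
Starting from "iskqehig": after the first operation, "giskqehi"; after the second, "qehigisk".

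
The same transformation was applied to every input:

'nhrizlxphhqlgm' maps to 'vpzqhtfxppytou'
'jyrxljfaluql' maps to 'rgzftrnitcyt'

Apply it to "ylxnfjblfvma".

gtfvnrjtndui

Each output is the input with this applied: shift every letter 8 places forward in the alphabet (wrapping around).
So "ylxnfjblfvma" becomes "gtfvnrjtndui".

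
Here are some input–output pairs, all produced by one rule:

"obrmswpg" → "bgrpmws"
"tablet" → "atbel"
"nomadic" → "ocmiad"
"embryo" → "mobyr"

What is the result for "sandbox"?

Rule — delete the first character, then take characters alternately from the front and the back (1st, last, 2nd, 2nd-last, ...).
On "sandbox" that produces "axnodb".

axnodb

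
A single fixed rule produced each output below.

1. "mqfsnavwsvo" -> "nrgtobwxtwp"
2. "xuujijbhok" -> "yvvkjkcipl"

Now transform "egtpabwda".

Each output is the input with this applied: shift every letter 1 place forward in the alphabet (wrapping around).
For "egtpabwda" the result is "fhuqbcxeb".

fhuqbcxeb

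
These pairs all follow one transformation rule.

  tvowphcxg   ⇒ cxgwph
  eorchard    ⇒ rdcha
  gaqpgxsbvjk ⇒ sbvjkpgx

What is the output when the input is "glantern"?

In each case the input is transformed by: delete the first 3 characters, then move the first 3 characters to the end (rotate left by 3).
"glantern" → "ntern" → "rnnte".

rnnte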